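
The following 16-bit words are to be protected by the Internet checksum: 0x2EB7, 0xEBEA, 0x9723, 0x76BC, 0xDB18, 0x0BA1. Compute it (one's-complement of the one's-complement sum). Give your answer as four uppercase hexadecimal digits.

F0C3

One's-complement addition (fold any carry out of bit 15 back into bit 0):
  0x2EB7 + 0xEBEA = 0x11AA1 → wrap carry → 0x1AA2
  0x1AA2 + 0x9723 = 0x0B1C5
  0xB1C5 + 0x76BC = 0x12881 → wrap carry → 0x2882
  0x2882 + 0xDB18 = 0x1039A → wrap carry → 0x039B
  0x039B + 0x0BA1 = 0x00F3C
One's-complement sum = 0x0F3C.
Checksum = ~0x0F3C & 0xFFFF = 0xF0C3.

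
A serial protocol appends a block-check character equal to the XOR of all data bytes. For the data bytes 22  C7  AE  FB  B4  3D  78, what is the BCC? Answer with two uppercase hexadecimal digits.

41

XOR the bytes together:
  start with 0x22
  0x22 ⊕ 0xC7 = 0xE5
  0xE5 ⊕ 0xAE = 0x4B
  0x4B ⊕ 0xFB = 0xB0
  0xB0 ⊕ 0xB4 = 0x04
  0x04 ⊕ 0x3D = 0x39
  0x39 ⊕ 0x78 = 0x41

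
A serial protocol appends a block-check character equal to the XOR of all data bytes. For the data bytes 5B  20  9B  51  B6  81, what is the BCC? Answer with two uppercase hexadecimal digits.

XOR the bytes together:
  start with 0x5B
  0x5B ⊕ 0x20 = 0x7B
  0x7B ⊕ 0x9B = 0xE0
  0xE0 ⊕ 0x51 = 0xB1
  0xB1 ⊕ 0xB6 = 0x07
  0x07 ⊕ 0x81 = 0x86

86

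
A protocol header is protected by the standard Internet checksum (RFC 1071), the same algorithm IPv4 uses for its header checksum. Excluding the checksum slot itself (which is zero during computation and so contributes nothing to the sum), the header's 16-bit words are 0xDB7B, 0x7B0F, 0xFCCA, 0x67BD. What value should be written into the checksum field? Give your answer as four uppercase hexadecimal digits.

44EC

One's-complement addition (fold any carry out of bit 15 back into bit 0):
  0xDB7B + 0x7B0F = 0x1568A → wrap carry → 0x568B
  0x568B + 0xFCCA = 0x15355 → wrap carry → 0x5356
  0x5356 + 0x67BD = 0x0BB13
One's-complement sum = 0xBB13.
Checksum = ~0xBB13 & 0xFFFF = 0x44EC.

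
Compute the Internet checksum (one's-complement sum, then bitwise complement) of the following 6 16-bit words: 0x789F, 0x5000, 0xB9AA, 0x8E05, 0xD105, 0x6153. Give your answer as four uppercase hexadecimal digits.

One's-complement addition (fold any carry out of bit 15 back into bit 0):
  0x789F + 0x5000 = 0x0C89F
  0xC89F + 0xB9AA = 0x18249 → wrap carry → 0x824A
  0x824A + 0x8E05 = 0x1104F → wrap carry → 0x1050
  0x1050 + 0xD105 = 0x0E155
  0xE155 + 0x6153 = 0x142A8 → wrap carry → 0x42A9
One's-complement sum = 0x42A9.
Checksum = ~0x42A9 & 0xFFFF = 0xBD56.

BD56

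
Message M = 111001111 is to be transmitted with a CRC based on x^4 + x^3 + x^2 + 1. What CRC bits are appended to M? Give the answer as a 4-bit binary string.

Append 4 zeros: 1110011110000. Divide by 11101 (XOR where the leading bit is 1):
  pos 0: 11100 XOR 11101 = 00001
  pos 4: 11111 XOR 11101 = 00010
  pos 7: 10000 XOR 11101 = 01101
  pos 8: 11010 XOR 11101 = 00111
Remainder (last 4 bits) = 0111. This is the CRC / FCS.

0111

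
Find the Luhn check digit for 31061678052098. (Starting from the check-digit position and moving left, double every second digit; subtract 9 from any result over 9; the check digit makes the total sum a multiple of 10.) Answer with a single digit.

Partial digits right→left: 8 9 0 2 5 0 8 7 6 1 6 0 1 3
Double every second digit counting from the check-digit position (so the 1st, 3rd, 5th, ... of the partial from the right).
  doubled (with −9 where >9): 7 0 1 7 3 3 2 → sum 23
  kept as-is: 9 2 0 7 1 0 3 → sum 22
Total = 23 + 22 = 45.
Check digit = (10 − (45 mod 10)) mod 10 = 5.

5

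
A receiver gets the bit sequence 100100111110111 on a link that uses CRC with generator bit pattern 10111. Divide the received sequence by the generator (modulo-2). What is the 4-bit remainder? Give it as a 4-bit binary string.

Modulo-2 division of 100100111110111 by 10111:
  pos 0: 10010 XOR 10111 = 00101
  pos 2: 10101 XOR 10111 = 00010
  pos 5: 10111 XOR 10111 = 00000
  pos 10: 10111 XOR 10111 = 00000
Remainder = 0000 (zero — the frame passes the CRC check).

0000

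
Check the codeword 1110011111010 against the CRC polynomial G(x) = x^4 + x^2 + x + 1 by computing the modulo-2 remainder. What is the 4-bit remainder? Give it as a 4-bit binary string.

1000

Modulo-2 division of 1110011111010 by 10111:
  pos 0: 11100 XOR 10111 = 01011
  pos 1: 10111 XOR 10111 = 00000
  pos 6: 11110 XOR 10111 = 01001
  pos 7: 10011 XOR 10111 = 00100
Remainder = 1000 (nonzero — an error is detected).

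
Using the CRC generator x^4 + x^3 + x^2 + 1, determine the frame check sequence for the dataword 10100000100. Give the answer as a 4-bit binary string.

Append 4 zeros: 101000001000000. Divide by 11101 (XOR where the leading bit is 1):
  pos 0: 10100 XOR 11101 = 01001
  pos 1: 10010 XOR 11101 = 01111
  pos 2: 11110 XOR 11101 = 00011
  pos 5: 11010 XOR 11101 = 00111
  pos 7: 11100 XOR 11101 = 00001
Remainder (last 4 bits) = 1000. This is the CRC / FCS.

1000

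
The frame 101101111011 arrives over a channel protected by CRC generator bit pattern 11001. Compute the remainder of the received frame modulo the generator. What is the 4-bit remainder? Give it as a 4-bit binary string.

Modulo-2 division of 101101111011 by 11001:
  pos 0: 10110 XOR 11001 = 01111
  pos 1: 11111 XOR 11001 = 00110
  pos 3: 11011 XOR 11001 = 00010
  pos 6: 10101 XOR 11001 = 01100
  pos 7: 11001 XOR 11001 = 00000
Remainder = 0000 (zero — the frame passes the CRC check).

0000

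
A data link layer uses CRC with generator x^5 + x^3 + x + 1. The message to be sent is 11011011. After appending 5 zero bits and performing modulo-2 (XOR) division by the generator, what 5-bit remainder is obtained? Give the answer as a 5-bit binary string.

Append 5 zeros: 1101101100000. Divide by 101011 (XOR where the leading bit is 1):
  pos 0: 110110 XOR 101011 = 011101
  pos 1: 111011 XOR 101011 = 010000
  pos 2: 100001 XOR 101011 = 001010
  pos 4: 101000 XOR 101011 = 000011
Remainder (last 5 bits) = 11000. This is the CRC / FCS.

11000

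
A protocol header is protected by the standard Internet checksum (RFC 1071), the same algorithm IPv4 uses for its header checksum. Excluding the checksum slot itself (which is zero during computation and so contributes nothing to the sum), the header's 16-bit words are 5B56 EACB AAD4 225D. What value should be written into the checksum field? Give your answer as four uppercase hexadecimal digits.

ECAB

One's-complement addition (fold any carry out of bit 15 back into bit 0):
  0x5B56 + 0xEACB = 0x14621 → wrap carry → 0x4622
  0x4622 + 0xAAD4 = 0x0F0F6
  0xF0F6 + 0x225D = 0x11353 → wrap carry → 0x1354
One's-complement sum = 0x1354.
Checksum = ~0x1354 & 0xFFFF = 0xECAB.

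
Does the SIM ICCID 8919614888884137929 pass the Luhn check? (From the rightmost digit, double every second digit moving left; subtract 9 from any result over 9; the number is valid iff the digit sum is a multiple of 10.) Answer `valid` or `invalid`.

invalid

From the right, keep odd positions and double even positions (subtract 9 from any doubled value over 9):
  doubled (positions 2,4,...): 4 5 2 7 7 7 2 9 9 → sum 52
  kept (positions 1,3,...): 9 9 3 4 8 8 4 6 1 8 → sum 60
Total = 112.
112 mod 10 = 2, so the number is invalid.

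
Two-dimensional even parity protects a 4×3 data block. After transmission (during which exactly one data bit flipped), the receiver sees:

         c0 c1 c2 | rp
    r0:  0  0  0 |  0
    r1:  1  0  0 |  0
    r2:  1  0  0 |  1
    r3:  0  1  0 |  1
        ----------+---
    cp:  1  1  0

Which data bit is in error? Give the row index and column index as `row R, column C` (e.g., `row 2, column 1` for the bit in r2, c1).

row 1, column 0

Recompute each row's even parity and compare to rp:
  r0: data parity 0, sent rp 0 → ok
  r1: data parity 1, sent rp 0 → mismatch
  r2: data parity 1, sent rp 1 → ok
  r3: data parity 1, sent rp 1 → ok
Recompute each column's even parity and compare to cp:
  c0: data parity 0, sent cp 1 → mismatch
  c1: data parity 1, sent cp 1 → ok
  c2: data parity 0, sent cp 0 → ok
Exactly one row (r1) and one column (c0) fail → the flipped bit is at their intersection.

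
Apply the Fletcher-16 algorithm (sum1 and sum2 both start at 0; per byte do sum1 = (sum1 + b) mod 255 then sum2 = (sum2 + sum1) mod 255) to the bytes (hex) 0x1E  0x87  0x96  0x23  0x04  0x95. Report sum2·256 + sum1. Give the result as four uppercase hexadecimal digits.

Running sums (mod 255):
  after byte 0 (0x1E): sum1=30, sum2=30
  after byte 1 (0x87): sum1=165, sum2=195
  after byte 2 (0x96): sum1=60, sum2=0
  after byte 3 (0x23): sum1=95, sum2=95
  after byte 4 (0x04): sum1=99, sum2=194
  after byte 5 (0x95): sum1=248, sum2=187
Checksum = sum2·256 + sum1 = 187·256 + 248 = 48120 = 0xBBF8.

BBF8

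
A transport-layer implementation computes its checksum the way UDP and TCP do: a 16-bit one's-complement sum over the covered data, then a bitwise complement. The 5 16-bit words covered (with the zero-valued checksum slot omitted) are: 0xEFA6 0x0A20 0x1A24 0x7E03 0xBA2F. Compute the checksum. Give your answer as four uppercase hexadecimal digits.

B3E1

One's-complement addition (fold any carry out of bit 15 back into bit 0):
  0xEFA6 + 0x0A20 = 0x0F9C6
  0xF9C6 + 0x1A24 = 0x113EA → wrap carry → 0x13EB
  0x13EB + 0x7E03 = 0x091EE
  0x91EE + 0xBA2F = 0x14C1D → wrap carry → 0x4C1E
One's-complement sum = 0x4C1E.
Checksum = ~0x4C1E & 0xFFFF = 0xB3E1.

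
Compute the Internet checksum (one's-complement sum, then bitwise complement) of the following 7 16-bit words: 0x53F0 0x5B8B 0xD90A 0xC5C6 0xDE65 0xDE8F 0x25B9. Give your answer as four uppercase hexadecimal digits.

CF03

One's-complement addition (fold any carry out of bit 15 back into bit 0):
  0x53F0 + 0x5B8B = 0x0AF7B
  0xAF7B + 0xD90A = 0x18885 → wrap carry → 0x8886
  0x8886 + 0xC5C6 = 0x14E4C → wrap carry → 0x4E4D
  0x4E4D + 0xDE65 = 0x12CB2 → wrap carry → 0x2CB3
  0x2CB3 + 0xDE8F = 0x10B42 → wrap carry → 0x0B43
  0x0B43 + 0x25B9 = 0x030FC
One's-complement sum = 0x30FC.
Checksum = ~0x30FC & 0xFFFF = 0xCF03.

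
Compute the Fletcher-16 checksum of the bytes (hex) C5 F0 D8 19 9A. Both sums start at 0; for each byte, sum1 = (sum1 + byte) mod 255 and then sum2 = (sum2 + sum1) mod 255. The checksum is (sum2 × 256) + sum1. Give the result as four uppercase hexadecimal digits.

Running sums (mod 255):
  after byte 0 (C5): sum1=197, sum2=197
  after byte 1 (F0): sum1=182, sum2=124
  after byte 2 (D8): sum1=143, sum2=12
  after byte 3 (19): sum1=168, sum2=180
  after byte 4 (9A): sum1=67, sum2=247
Checksum = sum2·256 + sum1 = 247·256 + 67 = 63299 = 0xF743.

F743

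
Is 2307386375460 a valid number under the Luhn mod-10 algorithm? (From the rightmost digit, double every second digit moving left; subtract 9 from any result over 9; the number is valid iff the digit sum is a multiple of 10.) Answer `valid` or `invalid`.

From the right, keep odd positions and double even positions (subtract 9 from any doubled value over 9):
  doubled (positions 2,4,...): 3 1 6 7 5 6 → sum 28
  kept (positions 1,3,...): 0 4 7 6 3 0 2 → sum 22
Total = 50.
50 mod 10 = 0, so the number is valid.

valid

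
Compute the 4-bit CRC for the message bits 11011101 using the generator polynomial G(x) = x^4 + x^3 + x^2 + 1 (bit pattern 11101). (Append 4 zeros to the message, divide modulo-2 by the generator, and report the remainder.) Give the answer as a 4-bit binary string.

0101

Append 4 zeros: 110111010000. Divide by 11101 (XOR where the leading bit is 1):
  pos 0: 11011 XOR 11101 = 00110
  pos 2: 11010 XOR 11101 = 00111
  pos 4: 11110 XOR 11101 = 00011
  pos 7: 11000 XOR 11101 = 00101
Remainder (last 4 bits) = 0101. This is the CRC / FCS.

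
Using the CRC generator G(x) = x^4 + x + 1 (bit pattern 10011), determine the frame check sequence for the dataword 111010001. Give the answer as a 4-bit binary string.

Append 4 zeros: 1110100010000. Divide by 10011 (XOR where the leading bit is 1):
  pos 0: 11101 XOR 10011 = 01110
  pos 1: 11100 XOR 10011 = 01111
  pos 2: 11110 XOR 10011 = 01101
  pos 3: 11010 XOR 10011 = 01001
  pos 4: 10011 XOR 10011 = 00000
Remainder (last 4 bits) = 0000. This is the CRC / FCS.

0000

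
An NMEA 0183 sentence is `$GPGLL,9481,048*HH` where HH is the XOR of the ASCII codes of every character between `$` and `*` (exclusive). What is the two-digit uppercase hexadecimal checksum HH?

68

XOR the ASCII codes of the payload characters:
  'G' = 0x47 → acc = 0x47
  'P' = 0x50 → acc = 0x17
  'G' = 0x47 → acc = 0x50
  'L' = 0x4C → acc = 0x1C
  'L' = 0x4C → acc = 0x50
  ',' = 0x2C → acc = 0x7C
  '9' = 0x39 → acc = 0x45
  '4' = 0x34 → acc = 0x71
  '8' = 0x38 → acc = 0x49
  '1' = 0x31 → acc = 0x78
  ',' = 0x2C → acc = 0x54
  '0' = 0x30 → acc = 0x64
  '4' = 0x34 → acc = 0x50
  '8' = 0x38 → acc = 0x68
Checksum = 0x68.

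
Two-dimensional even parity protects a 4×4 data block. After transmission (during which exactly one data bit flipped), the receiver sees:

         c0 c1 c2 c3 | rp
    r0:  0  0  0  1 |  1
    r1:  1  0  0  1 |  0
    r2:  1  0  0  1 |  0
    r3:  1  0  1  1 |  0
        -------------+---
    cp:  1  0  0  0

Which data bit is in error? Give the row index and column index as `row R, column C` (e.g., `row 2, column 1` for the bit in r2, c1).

Recompute each row's even parity and compare to rp:
  r0: data parity 1, sent rp 1 → ok
  r1: data parity 0, sent rp 0 → ok
  r2: data parity 0, sent rp 0 → ok
  r3: data parity 1, sent rp 0 → mismatch
Recompute each column's even parity and compare to cp:
  c0: data parity 1, sent cp 1 → ok
  c1: data parity 0, sent cp 0 → ok
  c2: data parity 1, sent cp 0 → mismatch
  c3: data parity 0, sent cp 0 → ok
Exactly one row (r3) and one column (c2) fail → the flipped bit is at their intersection.

row 3, column 2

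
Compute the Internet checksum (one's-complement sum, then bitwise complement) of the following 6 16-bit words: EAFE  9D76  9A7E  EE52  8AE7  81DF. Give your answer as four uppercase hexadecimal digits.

One's-complement addition (fold any carry out of bit 15 back into bit 0):
  0xEAFE + 0x9D76 = 0x18874 → wrap carry → 0x8875
  0x8875 + 0x9A7E = 0x122F3 → wrap carry → 0x22F4
  0x22F4 + 0xEE52 = 0x11146 → wrap carry → 0x1147
  0x1147 + 0x8AE7 = 0x09C2E
  0x9C2E + 0x81DF = 0x11E0D → wrap carry → 0x1E0E
One's-complement sum = 0x1E0E.
Checksum = ~0x1E0E & 0xFFFF = 0xE1F1.

E1F1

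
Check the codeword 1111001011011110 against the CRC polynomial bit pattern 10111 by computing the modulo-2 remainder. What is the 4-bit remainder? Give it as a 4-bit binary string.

0001

Modulo-2 division of 1111001011011110 by 10111:
  pos 0: 11110 XOR 10111 = 01001
  pos 1: 10010 XOR 10111 = 00101
  pos 3: 10110 XOR 10111 = 00001
  pos 7: 11101 XOR 10111 = 01010
  pos 8: 10101 XOR 10111 = 00010
  pos 11: 10110 XOR 10111 = 00001
Remainder = 0001 (nonzero — an error is detected).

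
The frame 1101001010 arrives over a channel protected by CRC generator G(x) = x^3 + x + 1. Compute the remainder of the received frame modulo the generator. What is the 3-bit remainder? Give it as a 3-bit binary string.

010

Modulo-2 division of 1101001010 by 1011:
  pos 0: 1101 XOR 1011 = 0110
  pos 1: 1100 XOR 1011 = 0111
  pos 2: 1110 XOR 1011 = 0101
  pos 3: 1011 XOR 1011 = 0000
Remainder = 010 (nonzero — an error is detected).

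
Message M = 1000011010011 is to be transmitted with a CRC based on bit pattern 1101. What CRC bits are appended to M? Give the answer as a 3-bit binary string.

000

Append 3 zeros: 1000011010011000. Divide by 1101 (XOR where the leading bit is 1):
  pos 0: 1000 XOR 1101 = 0101
  pos 1: 1010 XOR 1101 = 0111
  pos 2: 1111 XOR 1101 = 0010
  pos 4: 1010 XOR 1101 = 0111
  pos 5: 1111 XOR 1101 = 0010
  pos 7: 1000 XOR 1101 = 0101
  pos 8: 1011 XOR 1101 = 0110
  pos 9: 1101 XOR 1101 = 0000
Remainder (last 3 bits) = 000. This is the CRC / FCS.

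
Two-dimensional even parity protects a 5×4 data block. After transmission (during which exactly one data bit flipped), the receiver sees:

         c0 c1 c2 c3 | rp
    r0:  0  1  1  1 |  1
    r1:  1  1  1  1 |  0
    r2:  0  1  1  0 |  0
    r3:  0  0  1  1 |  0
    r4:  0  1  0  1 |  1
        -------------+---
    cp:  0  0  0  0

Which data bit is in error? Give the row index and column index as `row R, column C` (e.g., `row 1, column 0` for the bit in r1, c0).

row 4, column 0

Recompute each row's even parity and compare to rp:
  r0: data parity 1, sent rp 1 → ok
  r1: data parity 0, sent rp 0 → ok
  r2: data parity 0, sent rp 0 → ok
  r3: data parity 0, sent rp 0 → ok
  r4: data parity 0, sent rp 1 → mismatch
Recompute each column's even parity and compare to cp:
  c0: data parity 1, sent cp 0 → mismatch
  c1: data parity 0, sent cp 0 → ok
  c2: data parity 0, sent cp 0 → ok
  c3: data parity 0, sent cp 0 → ok
Exactly one row (r4) and one column (c0) fail → the flipped bit is at their intersection.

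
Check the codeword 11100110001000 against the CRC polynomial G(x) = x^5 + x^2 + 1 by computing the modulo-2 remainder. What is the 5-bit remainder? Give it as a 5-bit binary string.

00100

Modulo-2 division of 11100110001000 by 100101:
  pos 0: 111001 XOR 100101 = 011100
  pos 1: 111001 XOR 100101 = 011100
  pos 2: 111000 XOR 100101 = 011101
  pos 3: 111010 XOR 100101 = 011111
  pos 4: 111110 XOR 100101 = 011011
  pos 5: 110111 XOR 100101 = 010010
  pos 6: 100100 XOR 100101 = 000001
Remainder = 00100 (nonzero — an error is detected).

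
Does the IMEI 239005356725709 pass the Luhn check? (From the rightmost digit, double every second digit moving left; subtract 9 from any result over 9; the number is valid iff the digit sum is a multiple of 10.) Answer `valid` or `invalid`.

invalid

From the right, keep odd positions and double even positions (subtract 9 from any doubled value over 9):
  doubled (positions 2,4,...): 0 1 5 1 1 0 6 → sum 14
  kept (positions 1,3,...): 9 7 2 6 3 0 9 2 → sum 38
Total = 52.
52 mod 10 = 2, so the number is invalid.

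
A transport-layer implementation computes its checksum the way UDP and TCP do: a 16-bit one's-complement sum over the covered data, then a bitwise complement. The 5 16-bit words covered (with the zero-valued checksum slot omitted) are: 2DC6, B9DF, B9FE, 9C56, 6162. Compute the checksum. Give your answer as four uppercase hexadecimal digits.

One's-complement addition (fold any carry out of bit 15 back into bit 0):
  0x2DC6 + 0xB9DF = 0x0E7A5
  0xE7A5 + 0xB9FE = 0x1A1A3 → wrap carry → 0xA1A4
  0xA1A4 + 0x9C56 = 0x13DFA → wrap carry → 0x3DFB
  0x3DFB + 0x6162 = 0x09F5D
One's-complement sum = 0x9F5D.
Checksum = ~0x9F5D & 0xFFFF = 0x60A2.

60A2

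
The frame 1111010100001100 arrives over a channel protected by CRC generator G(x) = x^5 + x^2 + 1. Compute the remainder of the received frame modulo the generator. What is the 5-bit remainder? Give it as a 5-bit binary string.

Modulo-2 division of 1111010100001100 by 100101:
  pos 0: 111101 XOR 100101 = 011000
  pos 1: 110000 XOR 100101 = 010101
  pos 2: 101011 XOR 100101 = 001110
  pos 4: 111000 XOR 100101 = 011101
  pos 5: 111010 XOR 100101 = 011111
  pos 6: 111110 XOR 100101 = 011011
  pos 7: 110111 XOR 100101 = 010010
  pos 8: 100101 XOR 100101 = 000000
Remainder = 00000 (zero — the frame passes the CRC check).

00000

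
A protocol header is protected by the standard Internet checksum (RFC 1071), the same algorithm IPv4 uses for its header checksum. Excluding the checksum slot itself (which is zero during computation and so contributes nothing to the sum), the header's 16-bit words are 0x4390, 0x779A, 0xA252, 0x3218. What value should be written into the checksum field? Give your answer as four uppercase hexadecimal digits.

706A

One's-complement addition (fold any carry out of bit 15 back into bit 0):
  0x4390 + 0x779A = 0x0BB2A
  0xBB2A + 0xA252 = 0x15D7C → wrap carry → 0x5D7D
  0x5D7D + 0x3218 = 0x08F95
One's-complement sum = 0x8F95.
Checksum = ~0x8F95 & 0xFFFF = 0x706A.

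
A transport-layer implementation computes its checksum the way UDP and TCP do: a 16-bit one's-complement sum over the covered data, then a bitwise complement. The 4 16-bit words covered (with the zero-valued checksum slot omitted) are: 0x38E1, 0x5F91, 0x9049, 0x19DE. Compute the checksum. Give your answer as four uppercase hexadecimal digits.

One's-complement addition (fold any carry out of bit 15 back into bit 0):
  0x38E1 + 0x5F91 = 0x09872
  0x9872 + 0x9049 = 0x128BB → wrap carry → 0x28BC
  0x28BC + 0x19DE = 0x0429A
One's-complement sum = 0x429A.
Checksum = ~0x429A & 0xFFFF = 0xBD65.

BD65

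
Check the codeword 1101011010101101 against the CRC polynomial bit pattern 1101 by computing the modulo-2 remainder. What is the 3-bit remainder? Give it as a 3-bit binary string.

011

Modulo-2 division of 1101011010101101 by 1101:
  pos 0: 1101 XOR 1101 = 0000
  pos 5: 1101 XOR 1101 = 0000
  pos 10: 1011 XOR 1101 = 0110
  pos 11: 1100 XOR 1101 = 0001
Remainder = 011 (nonzero — an error is detected).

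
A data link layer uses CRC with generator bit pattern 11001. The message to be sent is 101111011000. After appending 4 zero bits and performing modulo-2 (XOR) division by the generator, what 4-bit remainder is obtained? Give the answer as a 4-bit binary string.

1010

Append 4 zeros: 1011110110000000. Divide by 11001 (XOR where the leading bit is 1):
  pos 0: 10111 XOR 11001 = 01110
  pos 1: 11101 XOR 11001 = 00100
  pos 3: 10001 XOR 11001 = 01000
  pos 4: 10001 XOR 11001 = 01000
  pos 5: 10000 XOR 11001 = 01001
  pos 6: 10010 XOR 11001 = 01011
  pos 7: 10110 XOR 11001 = 01111
  pos 8: 11110 XOR 11001 = 00111
  pos 10: 11100 XOR 11001 = 00101
Remainder (last 4 bits) = 1010. This is the CRC / FCS.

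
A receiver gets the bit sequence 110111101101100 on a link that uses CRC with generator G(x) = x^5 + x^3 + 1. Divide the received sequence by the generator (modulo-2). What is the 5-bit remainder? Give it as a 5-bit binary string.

11010

Modulo-2 division of 110111101101100 by 101001:
  pos 0: 110111 XOR 101001 = 011110
  pos 1: 111101 XOR 101001 = 010100
  pos 2: 101000 XOR 101001 = 000001
  pos 7: 111011 XOR 101001 = 010010
  pos 8: 100100 XOR 101001 = 001101
Remainder = 11010 (nonzero — an error is detected).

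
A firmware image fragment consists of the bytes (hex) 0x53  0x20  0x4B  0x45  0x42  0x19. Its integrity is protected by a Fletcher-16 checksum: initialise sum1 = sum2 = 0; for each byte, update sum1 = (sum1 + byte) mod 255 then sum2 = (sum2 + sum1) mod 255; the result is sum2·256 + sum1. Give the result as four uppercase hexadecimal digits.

2F5F

Running sums (mod 255):
  after byte 0 (0x53): sum1=83, sum2=83
  after byte 1 (0x20): sum1=115, sum2=198
  after byte 2 (0x4B): sum1=190, sum2=133
  after byte 3 (0x45): sum1=4, sum2=137
  after byte 4 (0x42): sum1=70, sum2=207
  after byte 5 (0x19): sum1=95, sum2=47
Checksum = sum2·256 + sum1 = 47·256 + 95 = 12127 = 0x2F5F.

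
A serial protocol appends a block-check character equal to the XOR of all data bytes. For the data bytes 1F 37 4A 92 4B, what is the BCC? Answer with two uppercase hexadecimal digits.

BB

XOR the bytes together:
  start with 0x1F
  0x1F ⊕ 0x37 = 0x28
  0x28 ⊕ 0x4A = 0x62
  0x62 ⊕ 0x92 = 0xF0
  0xF0 ⊕ 0x4B = 0xBB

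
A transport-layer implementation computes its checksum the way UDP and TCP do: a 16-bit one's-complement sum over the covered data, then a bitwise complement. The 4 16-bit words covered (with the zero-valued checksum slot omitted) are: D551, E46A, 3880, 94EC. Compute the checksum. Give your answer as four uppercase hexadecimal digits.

78D6

One's-complement addition (fold any carry out of bit 15 back into bit 0):
  0xD551 + 0xE46A = 0x1B9BB → wrap carry → 0xB9BC
  0xB9BC + 0x3880 = 0x0F23C
  0xF23C + 0x94EC = 0x18728 → wrap carry → 0x8729
One's-complement sum = 0x8729.
Checksum = ~0x8729 & 0xFFFF = 0x78D6.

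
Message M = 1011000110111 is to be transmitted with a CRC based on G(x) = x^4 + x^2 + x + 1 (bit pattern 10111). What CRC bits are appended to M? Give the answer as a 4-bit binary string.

Append 4 zeros: 10110001101110000. Divide by 10111 (XOR where the leading bit is 1):
  pos 0: 10110 XOR 10111 = 00001
  pos 4: 10011 XOR 10111 = 00100
  pos 6: 10001 XOR 10111 = 00110
  pos 8: 11011 XOR 10111 = 01100
  pos 9: 11000 XOR 10111 = 01111
  pos 10: 11110 XOR 10111 = 01001
  pos 11: 10010 XOR 10111 = 00101
Remainder (last 4 bits) = 1010. This is the CRC / FCS.

1010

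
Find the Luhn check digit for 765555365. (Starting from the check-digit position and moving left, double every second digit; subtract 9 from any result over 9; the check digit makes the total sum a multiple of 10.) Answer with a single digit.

4

Partial digits right→left: 5 6 3 5 5 5 5 6 7
Double every second digit counting from the check-digit position (so the 1st, 3rd, 5th, ... of the partial from the right).
  doubled (with −9 where >9): 1 6 1 1 5 → sum 14
  kept as-is: 6 5 5 6 → sum 22
Total = 14 + 22 = 36.
Check digit = (10 − (36 mod 10)) mod 10 = 4.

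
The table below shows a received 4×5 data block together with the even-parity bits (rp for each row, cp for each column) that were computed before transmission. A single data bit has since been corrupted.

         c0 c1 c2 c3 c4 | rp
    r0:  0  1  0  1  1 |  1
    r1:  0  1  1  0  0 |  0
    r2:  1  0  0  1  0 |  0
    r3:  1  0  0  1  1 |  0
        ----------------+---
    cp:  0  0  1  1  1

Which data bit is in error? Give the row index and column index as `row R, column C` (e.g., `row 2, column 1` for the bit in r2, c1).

Recompute each row's even parity and compare to rp:
  r0: data parity 1, sent rp 1 → ok
  r1: data parity 0, sent rp 0 → ok
  r2: data parity 0, sent rp 0 → ok
  r3: data parity 1, sent rp 0 → mismatch
Recompute each column's even parity and compare to cp:
  c0: data parity 0, sent cp 0 → ok
  c1: data parity 0, sent cp 0 → ok
  c2: data parity 1, sent cp 1 → ok
  c3: data parity 1, sent cp 1 → ok
  c4: data parity 0, sent cp 1 → mismatch
Exactly one row (r3) and one column (c4) fail → the flipped bit is at their intersection.

row 3, column 4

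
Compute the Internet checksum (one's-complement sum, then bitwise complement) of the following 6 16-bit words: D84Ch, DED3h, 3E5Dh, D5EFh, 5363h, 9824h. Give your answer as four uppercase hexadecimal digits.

One's-complement addition (fold any carry out of bit 15 back into bit 0):
  0xD84C + 0xDED3 = 0x1B71F → wrap carry → 0xB720
  0xB720 + 0x3E5D = 0x0F57D
  0xF57D + 0xD5EF = 0x1CB6C → wrap carry → 0xCB6D
  0xCB6D + 0x5363 = 0x11ED0 → wrap carry → 0x1ED1
  0x1ED1 + 0x9824 = 0x0B6F5
One's-complement sum = 0xB6F5.
Checksum = ~0xB6F5 & 0xFFFF = 0x490A.

490A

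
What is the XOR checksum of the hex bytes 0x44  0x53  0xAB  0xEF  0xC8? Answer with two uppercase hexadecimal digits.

9B

XOR the bytes together:
  start with 0x44
  0x44 ⊕ 0x53 = 0x17
  0x17 ⊕ 0xAB = 0xBC
  0xBC ⊕ 0xEF = 0x53
  0x53 ⊕ 0xC8 = 0x9B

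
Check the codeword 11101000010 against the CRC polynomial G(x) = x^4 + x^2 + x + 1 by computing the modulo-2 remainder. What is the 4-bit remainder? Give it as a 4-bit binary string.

0111

Modulo-2 division of 11101000010 by 10111:
  pos 0: 11101 XOR 10111 = 01010
  pos 1: 10100 XOR 10111 = 00011
  pos 4: 11000 XOR 10111 = 01111
  pos 5: 11111 XOR 10111 = 01000
  pos 6: 10000 XOR 10111 = 00111
Remainder = 0111 (nonzero — an error is detected).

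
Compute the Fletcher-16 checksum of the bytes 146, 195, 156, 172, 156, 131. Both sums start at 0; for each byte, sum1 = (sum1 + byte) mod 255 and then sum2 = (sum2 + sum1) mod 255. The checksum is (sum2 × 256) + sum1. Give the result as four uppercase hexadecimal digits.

77BF

Running sums (mod 255):
  after byte 0 (146): sum1=146, sum2=146
  after byte 1 (195): sum1=86, sum2=232
  after byte 2 (156): sum1=242, sum2=219
  after byte 3 (172): sum1=159, sum2=123
  after byte 4 (156): sum1=60, sum2=183
  after byte 5 (131): sum1=191, sum2=119
Checksum = sum2·256 + sum1 = 119·256 + 191 = 30655 = 0x77BF.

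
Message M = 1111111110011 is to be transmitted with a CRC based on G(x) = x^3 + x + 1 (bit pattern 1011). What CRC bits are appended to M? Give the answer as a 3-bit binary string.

110

Append 3 zeros: 1111111110011000. Divide by 1011 (XOR where the leading bit is 1):
  pos 0: 1111 XOR 1011 = 0100
  pos 1: 1001 XOR 1011 = 0010
  pos 3: 1011 XOR 1011 = 0000
  pos 7: 1100 XOR 1011 = 0111
  pos 8: 1111 XOR 1011 = 0100
  pos 9: 1001 XOR 1011 = 0010
  pos 11: 1000 XOR 1011 = 0011
Remainder (last 3 bits) = 110. This is the CRC / FCS.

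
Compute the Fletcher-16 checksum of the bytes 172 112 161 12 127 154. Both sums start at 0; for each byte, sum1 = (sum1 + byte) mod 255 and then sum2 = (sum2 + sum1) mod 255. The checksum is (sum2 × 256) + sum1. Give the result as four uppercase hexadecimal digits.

Running sums (mod 255):
  after byte 0 (172): sum1=172, sum2=172
  after byte 1 (112): sum1=29, sum2=201
  after byte 2 (161): sum1=190, sum2=136
  after byte 3 (12): sum1=202, sum2=83
  after byte 4 (127): sum1=74, sum2=157
  after byte 5 (154): sum1=228, sum2=130
Checksum = sum2·256 + sum1 = 130·256 + 228 = 33508 = 0x82E4.

82E4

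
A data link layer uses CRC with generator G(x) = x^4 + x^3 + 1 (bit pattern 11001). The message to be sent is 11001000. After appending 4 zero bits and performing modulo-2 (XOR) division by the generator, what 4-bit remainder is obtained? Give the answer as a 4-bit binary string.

0000

Append 4 zeros: 110010000000. Divide by 11001 (XOR where the leading bit is 1):
  pos 0: 11001 XOR 11001 = 00000
Remainder (last 4 bits) = 0000. This is the CRC / FCS.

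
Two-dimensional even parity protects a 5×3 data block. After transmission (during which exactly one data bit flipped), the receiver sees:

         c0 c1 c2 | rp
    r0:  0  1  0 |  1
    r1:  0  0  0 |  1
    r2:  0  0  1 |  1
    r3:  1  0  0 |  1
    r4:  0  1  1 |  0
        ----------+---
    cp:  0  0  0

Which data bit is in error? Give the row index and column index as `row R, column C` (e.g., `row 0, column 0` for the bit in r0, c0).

Recompute each row's even parity and compare to rp:
  r0: data parity 1, sent rp 1 → ok
  r1: data parity 0, sent rp 1 → mismatch
  r2: data parity 1, sent rp 1 → ok
  r3: data parity 1, sent rp 1 → ok
  r4: data parity 0, sent rp 0 → ok
Recompute each column's even parity and compare to cp:
  c0: data parity 1, sent cp 0 → mismatch
  c1: data parity 0, sent cp 0 → ok
  c2: data parity 0, sent cp 0 → ok
Exactly one row (r1) and one column (c0) fail → the flipped bit is at their intersection.

row 1, column 0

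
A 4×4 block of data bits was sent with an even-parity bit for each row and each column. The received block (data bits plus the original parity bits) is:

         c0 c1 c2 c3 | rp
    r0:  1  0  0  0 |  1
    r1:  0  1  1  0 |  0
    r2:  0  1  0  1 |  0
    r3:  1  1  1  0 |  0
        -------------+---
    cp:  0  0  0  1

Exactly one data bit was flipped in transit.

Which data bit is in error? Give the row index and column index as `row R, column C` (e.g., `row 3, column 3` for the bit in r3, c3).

row 3, column 1

Recompute each row's even parity and compare to rp:
  r0: data parity 1, sent rp 1 → ok
  r1: data parity 0, sent rp 0 → ok
  r2: data parity 0, sent rp 0 → ok
  r3: data parity 1, sent rp 0 → mismatch
Recompute each column's even parity and compare to cp:
  c0: data parity 0, sent cp 0 → ok
  c1: data parity 1, sent cp 0 → mismatch
  c2: data parity 0, sent cp 0 → ok
  c3: data parity 1, sent cp 1 → ok
Exactly one row (r3) and one column (c1) fail → the flipped bit is at their intersection.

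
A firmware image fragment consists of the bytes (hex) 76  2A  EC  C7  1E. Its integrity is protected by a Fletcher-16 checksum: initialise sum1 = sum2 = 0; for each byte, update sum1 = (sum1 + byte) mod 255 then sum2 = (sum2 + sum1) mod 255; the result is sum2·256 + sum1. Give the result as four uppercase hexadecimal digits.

Running sums (mod 255):
  after byte 0 (76): sum1=118, sum2=118
  after byte 1 (2A): sum1=160, sum2=23
  after byte 2 (EC): sum1=141, sum2=164
  after byte 3 (C7): sum1=85, sum2=249
  after byte 4 (1E): sum1=115, sum2=109
Checksum = sum2·256 + sum1 = 109·256 + 115 = 28019 = 0x6D73.

6D73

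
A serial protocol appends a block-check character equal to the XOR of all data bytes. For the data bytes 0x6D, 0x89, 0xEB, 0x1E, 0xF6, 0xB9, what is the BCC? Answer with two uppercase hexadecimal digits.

XOR the bytes together:
  start with 0x6D
  0x6D ⊕ 0x89 = 0xE4
  0xE4 ⊕ 0xEB = 0x0F
  0x0F ⊕ 0x1E = 0x11
  0x11 ⊕ 0xF6 = 0xE7
  0xE7 ⊕ 0xB9 = 0x5E

5E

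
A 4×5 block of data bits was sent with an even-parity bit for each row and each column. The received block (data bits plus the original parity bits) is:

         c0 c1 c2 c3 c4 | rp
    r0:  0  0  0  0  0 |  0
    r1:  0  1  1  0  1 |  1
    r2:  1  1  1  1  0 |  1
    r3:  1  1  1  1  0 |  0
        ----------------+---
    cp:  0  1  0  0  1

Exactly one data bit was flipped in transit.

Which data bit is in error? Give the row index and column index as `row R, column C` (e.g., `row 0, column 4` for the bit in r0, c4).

row 2, column 2

Recompute each row's even parity and compare to rp:
  r0: data parity 0, sent rp 0 → ok
  r1: data parity 1, sent rp 1 → ok
  r2: data parity 0, sent rp 1 → mismatch
  r3: data parity 0, sent rp 0 → ok
Recompute each column's even parity and compare to cp:
  c0: data parity 0, sent cp 0 → ok
  c1: data parity 1, sent cp 1 → ok
  c2: data parity 1, sent cp 0 → mismatch
  c3: data parity 0, sent cp 0 → ok
  c4: data parity 1, sent cp 1 → ok
Exactly one row (r2) and one column (c2) fail → the flipped bit is at their intersection.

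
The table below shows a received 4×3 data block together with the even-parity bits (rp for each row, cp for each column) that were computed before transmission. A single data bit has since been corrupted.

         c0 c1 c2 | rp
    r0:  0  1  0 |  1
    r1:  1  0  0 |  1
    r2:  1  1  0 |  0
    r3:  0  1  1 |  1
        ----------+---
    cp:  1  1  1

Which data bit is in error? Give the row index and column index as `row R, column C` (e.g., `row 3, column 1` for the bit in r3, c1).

row 3, column 0

Recompute each row's even parity and compare to rp:
  r0: data parity 1, sent rp 1 → ok
  r1: data parity 1, sent rp 1 → ok
  r2: data parity 0, sent rp 0 → ok
  r3: data parity 0, sent rp 1 → mismatch
Recompute each column's even parity and compare to cp:
  c0: data parity 0, sent cp 1 → mismatch
  c1: data parity 1, sent cp 1 → ok
  c2: data parity 1, sent cp 1 → ok
Exactly one row (r3) and one column (c0) fail → the flipped bit is at their intersection.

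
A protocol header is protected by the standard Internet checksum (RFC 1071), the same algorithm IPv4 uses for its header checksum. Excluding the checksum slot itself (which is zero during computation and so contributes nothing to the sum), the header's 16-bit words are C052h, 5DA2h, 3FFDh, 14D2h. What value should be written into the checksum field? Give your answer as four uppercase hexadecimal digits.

One's-complement addition (fold any carry out of bit 15 back into bit 0):
  0xC052 + 0x5DA2 = 0x11DF4 → wrap carry → 0x1DF5
  0x1DF5 + 0x3FFD = 0x05DF2
  0x5DF2 + 0x14D2 = 0x072C4
One's-complement sum = 0x72C4.
Checksum = ~0x72C4 & 0xFFFF = 0x8D3B.

8D3B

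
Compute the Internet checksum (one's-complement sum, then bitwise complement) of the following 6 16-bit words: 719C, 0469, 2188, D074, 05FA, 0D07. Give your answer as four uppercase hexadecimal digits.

One's-complement addition (fold any carry out of bit 15 back into bit 0):
  0x719C + 0x0469 = 0x07605
  0x7605 + 0x2188 = 0x0978D
  0x978D + 0xD074 = 0x16801 → wrap carry → 0x6802
  0x6802 + 0x05FA = 0x06DFC
  0x6DFC + 0x0D07 = 0x07B03
One's-complement sum = 0x7B03.
Checksum = ~0x7B03 & 0xFFFF = 0x84FC.

84FC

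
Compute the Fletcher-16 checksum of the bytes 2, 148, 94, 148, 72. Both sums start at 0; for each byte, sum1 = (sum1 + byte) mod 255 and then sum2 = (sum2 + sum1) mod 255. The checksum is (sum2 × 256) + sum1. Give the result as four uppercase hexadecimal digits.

Running sums (mod 255):
  after byte 0 (2): sum1=2, sum2=2
  after byte 1 (148): sum1=150, sum2=152
  after byte 2 (94): sum1=244, sum2=141
  after byte 3 (148): sum1=137, sum2=23
  after byte 4 (72): sum1=209, sum2=232
Checksum = sum2·256 + sum1 = 232·256 + 209 = 59601 = 0xE8D1.

E8D1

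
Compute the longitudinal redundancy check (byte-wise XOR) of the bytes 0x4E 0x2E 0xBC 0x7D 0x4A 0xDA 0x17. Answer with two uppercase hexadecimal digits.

XOR the bytes together:
  start with 0x4E
  0x4E ⊕ 0x2E = 0x60
  0x60 ⊕ 0xBC = 0xDC
  0xDC ⊕ 0x7D = 0xA1
  0xA1 ⊕ 0x4A = 0xEB
  0xEB ⊕ 0xDA = 0x31
  0x31 ⊕ 0x17 = 0x26

26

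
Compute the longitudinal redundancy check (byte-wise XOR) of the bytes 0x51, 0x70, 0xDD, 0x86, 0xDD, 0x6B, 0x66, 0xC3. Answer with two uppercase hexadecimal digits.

XOR the bytes together:
  start with 0x51
  0x51 ⊕ 0x70 = 0x21
  0x21 ⊕ 0xDD = 0xFC
  0xFC ⊕ 0x86 = 0x7A
  0x7A ⊕ 0xDD = 0xA7
  0xA7 ⊕ 0x6B = 0xCC
  0xCC ⊕ 0x66 = 0xAA
  0xAA ⊕ 0xC3 = 0x69

69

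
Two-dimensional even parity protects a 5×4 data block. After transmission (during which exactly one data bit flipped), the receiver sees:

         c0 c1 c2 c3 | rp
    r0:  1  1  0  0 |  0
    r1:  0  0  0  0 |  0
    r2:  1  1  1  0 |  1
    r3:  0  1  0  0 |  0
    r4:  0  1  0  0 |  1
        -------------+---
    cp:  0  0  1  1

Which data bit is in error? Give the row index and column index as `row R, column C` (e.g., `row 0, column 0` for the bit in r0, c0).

row 3, column 3

Recompute each row's even parity and compare to rp:
  r0: data parity 0, sent rp 0 → ok
  r1: data parity 0, sent rp 0 → ok
  r2: data parity 1, sent rp 1 → ok
  r3: data parity 1, sent rp 0 → mismatch
  r4: data parity 1, sent rp 1 → ok
Recompute each column's even parity and compare to cp:
  c0: data parity 0, sent cp 0 → ok
  c1: data parity 0, sent cp 0 → ok
  c2: data parity 1, sent cp 1 → ok
  c3: data parity 0, sent cp 1 → mismatch
Exactly one row (r3) and one column (c3) fail → the flipped bit is at their intersection.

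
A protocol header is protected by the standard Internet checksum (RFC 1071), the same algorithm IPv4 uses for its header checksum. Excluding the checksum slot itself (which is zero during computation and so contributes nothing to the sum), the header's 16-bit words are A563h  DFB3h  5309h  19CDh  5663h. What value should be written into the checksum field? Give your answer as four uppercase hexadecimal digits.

One's-complement addition (fold any carry out of bit 15 back into bit 0):
  0xA563 + 0xDFB3 = 0x18516 → wrap carry → 0x8517
  0x8517 + 0x5309 = 0x0D820
  0xD820 + 0x19CD = 0x0F1ED
  0xF1ED + 0x5663 = 0x14850 → wrap carry → 0x4851
One's-complement sum = 0x4851.
Checksum = ~0x4851 & 0xFFFF = 0xB7AE.

B7AE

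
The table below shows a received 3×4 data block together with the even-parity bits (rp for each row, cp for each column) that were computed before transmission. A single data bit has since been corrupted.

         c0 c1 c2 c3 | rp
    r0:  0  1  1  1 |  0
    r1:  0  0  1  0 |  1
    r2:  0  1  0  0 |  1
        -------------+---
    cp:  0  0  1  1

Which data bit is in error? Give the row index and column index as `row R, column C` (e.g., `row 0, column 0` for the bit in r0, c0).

row 0, column 2

Recompute each row's even parity and compare to rp:
  r0: data parity 1, sent rp 0 → mismatch
  r1: data parity 1, sent rp 1 → ok
  r2: data parity 1, sent rp 1 → ok
Recompute each column's even parity and compare to cp:
  c0: data parity 0, sent cp 0 → ok
  c1: data parity 0, sent cp 0 → ok
  c2: data parity 0, sent cp 1 → mismatch
  c3: data parity 1, sent cp 1 → ok
Exactly one row (r0) and one column (c2) fail → the flipped bit is at their intersection.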